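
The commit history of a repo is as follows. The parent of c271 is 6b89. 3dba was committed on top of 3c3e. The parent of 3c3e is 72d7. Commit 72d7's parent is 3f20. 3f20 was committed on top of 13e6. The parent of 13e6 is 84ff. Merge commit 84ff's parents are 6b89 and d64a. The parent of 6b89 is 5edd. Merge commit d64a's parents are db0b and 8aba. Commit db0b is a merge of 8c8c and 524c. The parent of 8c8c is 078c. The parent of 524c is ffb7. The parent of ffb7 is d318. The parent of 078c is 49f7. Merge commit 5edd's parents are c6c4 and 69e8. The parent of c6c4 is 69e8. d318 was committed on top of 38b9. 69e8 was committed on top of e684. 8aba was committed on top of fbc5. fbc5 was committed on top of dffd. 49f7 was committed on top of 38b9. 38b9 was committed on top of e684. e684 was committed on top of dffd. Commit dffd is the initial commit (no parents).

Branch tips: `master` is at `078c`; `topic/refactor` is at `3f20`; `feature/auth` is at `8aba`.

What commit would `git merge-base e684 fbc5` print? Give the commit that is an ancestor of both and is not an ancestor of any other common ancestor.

dffd

Ancestors of e684: {dffd, e684}.
Ancestors of fbc5: {dffd, fbc5}.
Common ancestors: {dffd}.
The only common ancestor is dffd, so it is the merge base.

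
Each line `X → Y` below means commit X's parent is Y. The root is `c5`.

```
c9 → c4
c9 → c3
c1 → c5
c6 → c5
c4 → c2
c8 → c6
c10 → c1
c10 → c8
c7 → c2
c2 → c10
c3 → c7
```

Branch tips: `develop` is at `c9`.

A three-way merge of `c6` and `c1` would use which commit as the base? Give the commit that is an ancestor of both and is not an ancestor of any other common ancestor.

c5

Ancestors of c6: {c5, c6}.
Ancestors of c1: {c1, c5}.
Common ancestors: {c5}.
The only common ancestor is c5, so it is the merge base.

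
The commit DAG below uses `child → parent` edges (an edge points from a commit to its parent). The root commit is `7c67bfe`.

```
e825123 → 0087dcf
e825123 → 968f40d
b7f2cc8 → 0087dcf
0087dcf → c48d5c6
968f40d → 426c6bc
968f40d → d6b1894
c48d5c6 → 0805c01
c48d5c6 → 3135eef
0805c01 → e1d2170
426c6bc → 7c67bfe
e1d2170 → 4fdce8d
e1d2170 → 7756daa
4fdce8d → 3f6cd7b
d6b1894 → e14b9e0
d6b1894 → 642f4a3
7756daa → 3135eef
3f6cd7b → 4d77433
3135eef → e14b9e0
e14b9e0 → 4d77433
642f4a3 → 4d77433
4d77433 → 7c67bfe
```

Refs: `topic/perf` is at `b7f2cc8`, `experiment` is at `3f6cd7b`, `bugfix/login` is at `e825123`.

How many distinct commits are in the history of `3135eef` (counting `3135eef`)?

Walking parent pointers from 3135eef: reachable set = {3135eef, 4d77433, 7c67bfe, e14b9e0}.
That is 4 commits.

4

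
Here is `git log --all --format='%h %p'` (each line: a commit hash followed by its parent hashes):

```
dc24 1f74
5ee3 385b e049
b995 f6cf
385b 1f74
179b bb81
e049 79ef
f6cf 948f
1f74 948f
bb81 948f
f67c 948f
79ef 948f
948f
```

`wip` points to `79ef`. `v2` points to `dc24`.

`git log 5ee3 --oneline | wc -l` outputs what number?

Walking parent pointers from 5ee3: reachable set = {1f74, 385b, 5ee3, 79ef, 948f, e049}.
That is 6 commits.

6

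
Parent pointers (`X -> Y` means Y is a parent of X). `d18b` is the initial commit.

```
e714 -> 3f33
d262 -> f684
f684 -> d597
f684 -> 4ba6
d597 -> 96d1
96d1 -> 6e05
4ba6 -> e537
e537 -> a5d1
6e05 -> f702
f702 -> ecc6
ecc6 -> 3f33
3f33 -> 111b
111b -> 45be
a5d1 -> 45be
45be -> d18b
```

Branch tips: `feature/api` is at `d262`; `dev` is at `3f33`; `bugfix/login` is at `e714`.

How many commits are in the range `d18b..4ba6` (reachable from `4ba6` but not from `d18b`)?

Reachable from 4ba6: {45be, 4ba6, a5d1, d18b, e537}.
Reachable from d18b: {d18b}.
In 4ba6's history but not d18b's: {45be, 4ba6, a5d1, e537} — 4 commits.

4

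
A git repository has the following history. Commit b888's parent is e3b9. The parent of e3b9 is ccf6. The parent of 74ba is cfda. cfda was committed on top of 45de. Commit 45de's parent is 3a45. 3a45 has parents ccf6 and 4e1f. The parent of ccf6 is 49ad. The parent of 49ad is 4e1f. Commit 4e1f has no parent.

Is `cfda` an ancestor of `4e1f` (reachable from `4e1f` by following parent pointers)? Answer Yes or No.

No

Ancestors of 4e1f: {4e1f}.
cfda is not in that set, so it is not an ancestor of 4e1f.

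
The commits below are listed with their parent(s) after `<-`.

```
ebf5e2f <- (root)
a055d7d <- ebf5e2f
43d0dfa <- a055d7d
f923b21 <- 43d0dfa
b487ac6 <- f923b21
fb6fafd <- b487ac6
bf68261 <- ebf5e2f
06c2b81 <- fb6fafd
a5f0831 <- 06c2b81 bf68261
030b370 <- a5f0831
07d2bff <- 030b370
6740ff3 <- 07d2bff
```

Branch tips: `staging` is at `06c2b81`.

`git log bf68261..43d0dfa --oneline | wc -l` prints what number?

2

Reachable from 43d0dfa: {43d0dfa, a055d7d, ebf5e2f}.
Reachable from bf68261: {bf68261, ebf5e2f}.
In 43d0dfa's history but not bf68261's: {43d0dfa, a055d7d} — 2 commits.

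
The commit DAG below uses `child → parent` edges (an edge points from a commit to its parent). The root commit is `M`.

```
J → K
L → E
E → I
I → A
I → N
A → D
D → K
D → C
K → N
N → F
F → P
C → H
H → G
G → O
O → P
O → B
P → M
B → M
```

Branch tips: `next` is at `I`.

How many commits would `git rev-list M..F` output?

Reachable from F: {F, M, P}.
Reachable from M: {M}.
In F's history but not M's: {F, P} — 2 commits.

2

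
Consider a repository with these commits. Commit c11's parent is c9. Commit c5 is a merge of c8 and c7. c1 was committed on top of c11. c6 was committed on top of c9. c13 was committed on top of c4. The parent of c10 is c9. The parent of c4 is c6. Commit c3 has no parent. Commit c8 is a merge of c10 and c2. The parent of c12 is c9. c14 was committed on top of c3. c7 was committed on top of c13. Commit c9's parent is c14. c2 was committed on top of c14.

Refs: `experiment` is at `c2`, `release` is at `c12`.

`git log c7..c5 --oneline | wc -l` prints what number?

Reachable from c5: {c10, c13, c14, c2, c3, c4, c5, c6, c7, c8, c9}.
Reachable from c7: {c13, c14, c3, c4, c6, c7, c9}.
In c5's history but not c7's: {c10, c2, c5, c8} — 4 commits.

4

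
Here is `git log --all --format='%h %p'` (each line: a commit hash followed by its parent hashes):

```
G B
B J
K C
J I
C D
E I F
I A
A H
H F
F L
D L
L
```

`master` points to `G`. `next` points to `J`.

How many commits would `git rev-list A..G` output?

Reachable from G: {A, B, F, G, H, I, J, L}.
Reachable from A: {A, F, H, L}.
In G's history but not A's: {B, G, I, J} — 4 commits.

4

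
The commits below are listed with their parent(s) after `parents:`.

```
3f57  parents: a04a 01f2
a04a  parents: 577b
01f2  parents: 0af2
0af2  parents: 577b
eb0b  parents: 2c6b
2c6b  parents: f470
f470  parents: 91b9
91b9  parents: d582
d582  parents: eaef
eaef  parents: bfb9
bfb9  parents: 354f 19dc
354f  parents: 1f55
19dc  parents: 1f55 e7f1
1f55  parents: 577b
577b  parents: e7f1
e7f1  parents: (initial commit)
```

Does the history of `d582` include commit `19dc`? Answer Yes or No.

Ancestors of d582 (commits reachable by following parents): {19dc, 1f55, 354f, 577b, bfb9, d582, e7f1, eaef}.
19dc is in that set, so it is an ancestor of d582.

Yes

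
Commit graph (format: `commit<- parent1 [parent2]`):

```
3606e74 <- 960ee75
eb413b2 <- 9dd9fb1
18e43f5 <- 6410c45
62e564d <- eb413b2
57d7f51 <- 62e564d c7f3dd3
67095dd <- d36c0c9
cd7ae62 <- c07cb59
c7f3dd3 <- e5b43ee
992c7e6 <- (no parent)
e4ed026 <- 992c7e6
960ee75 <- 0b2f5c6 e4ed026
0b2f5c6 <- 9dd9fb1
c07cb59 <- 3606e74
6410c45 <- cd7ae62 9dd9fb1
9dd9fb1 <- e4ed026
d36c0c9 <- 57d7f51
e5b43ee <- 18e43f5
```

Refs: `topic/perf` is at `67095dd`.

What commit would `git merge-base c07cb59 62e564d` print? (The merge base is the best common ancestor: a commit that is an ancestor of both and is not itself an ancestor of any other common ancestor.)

Ancestors of c07cb59: {0b2f5c6, 3606e74, 960ee75, 992c7e6, 9dd9fb1, c07cb59, e4ed026}.
Ancestors of 62e564d: {62e564d, 992c7e6, 9dd9fb1, e4ed026, eb413b2}.
Common ancestors: {992c7e6, 9dd9fb1, e4ed026}.
Among these, 9dd9fb1 is not an ancestor of any other common ancestor — it is the merge base.

9dd9fb1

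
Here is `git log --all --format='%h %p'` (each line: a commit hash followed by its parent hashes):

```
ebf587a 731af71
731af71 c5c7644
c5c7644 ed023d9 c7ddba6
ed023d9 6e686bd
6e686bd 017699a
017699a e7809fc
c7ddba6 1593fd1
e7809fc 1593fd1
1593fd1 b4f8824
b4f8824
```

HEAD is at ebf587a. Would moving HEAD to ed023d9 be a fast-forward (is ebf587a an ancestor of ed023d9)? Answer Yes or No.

No

A fast-forward from ebf587a to ed023d9 is possible iff ebf587a is an ancestor of ed023d9.
Ancestors of ed023d9: {017699a, 1593fd1, 6e686bd, b4f8824, e7809fc, ed023d9}.
ebf587a is not among them, so fast-forward is not possible.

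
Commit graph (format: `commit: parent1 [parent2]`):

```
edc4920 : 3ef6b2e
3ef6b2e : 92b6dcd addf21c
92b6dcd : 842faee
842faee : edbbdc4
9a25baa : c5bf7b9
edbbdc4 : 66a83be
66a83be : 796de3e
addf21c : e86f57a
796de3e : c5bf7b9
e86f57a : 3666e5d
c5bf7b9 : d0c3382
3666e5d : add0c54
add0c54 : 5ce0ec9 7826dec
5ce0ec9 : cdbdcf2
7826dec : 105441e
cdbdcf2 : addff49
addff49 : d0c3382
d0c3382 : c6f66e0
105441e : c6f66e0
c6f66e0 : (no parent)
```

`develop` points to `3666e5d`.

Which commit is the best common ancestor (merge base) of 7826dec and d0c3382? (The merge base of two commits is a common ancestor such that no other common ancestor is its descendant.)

Ancestors of 7826dec: {105441e, 7826dec, c6f66e0}.
Ancestors of d0c3382: {c6f66e0, d0c3382}.
Common ancestors: {c6f66e0}.
The only common ancestor is c6f66e0, so it is the merge base.

c6f66e0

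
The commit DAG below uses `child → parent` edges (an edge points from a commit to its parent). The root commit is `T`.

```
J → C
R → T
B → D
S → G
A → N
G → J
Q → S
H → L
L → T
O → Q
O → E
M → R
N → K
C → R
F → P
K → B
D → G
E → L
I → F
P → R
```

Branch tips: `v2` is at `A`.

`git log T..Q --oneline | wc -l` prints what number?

6

Reachable from Q: {C, G, J, Q, R, S, T}.
Reachable from T: {T}.
In Q's history but not T's: {C, G, J, Q, R, S} — 6 commits.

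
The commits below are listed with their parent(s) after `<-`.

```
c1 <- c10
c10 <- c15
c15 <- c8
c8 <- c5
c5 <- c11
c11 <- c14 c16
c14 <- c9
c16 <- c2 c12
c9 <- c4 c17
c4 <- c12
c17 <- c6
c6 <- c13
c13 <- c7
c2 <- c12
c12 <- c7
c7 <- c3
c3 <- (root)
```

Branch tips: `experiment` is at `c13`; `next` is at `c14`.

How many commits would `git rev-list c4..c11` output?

8

Reachable from c11: {c11, c12, c13, c14, c16, c17, c2, c3, c4, c6, c7, c9}.
Reachable from c4: {c12, c3, c4, c7}.
In c11's history but not c4's: {c11, c13, c14, c16, c17, c2, c6, c9} — 8 commits.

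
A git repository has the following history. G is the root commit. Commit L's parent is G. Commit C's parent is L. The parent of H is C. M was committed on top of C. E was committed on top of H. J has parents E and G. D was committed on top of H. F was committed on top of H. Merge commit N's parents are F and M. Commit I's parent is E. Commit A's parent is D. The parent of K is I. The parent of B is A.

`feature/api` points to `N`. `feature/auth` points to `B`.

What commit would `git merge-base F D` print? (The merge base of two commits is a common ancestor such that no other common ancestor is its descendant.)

H

Ancestors of F: {C, F, G, H, L}.
Ancestors of D: {C, D, G, H, L}.
Common ancestors: {C, G, H, L}.
Among these, H is not an ancestor of any other common ancestor — it is the merge base.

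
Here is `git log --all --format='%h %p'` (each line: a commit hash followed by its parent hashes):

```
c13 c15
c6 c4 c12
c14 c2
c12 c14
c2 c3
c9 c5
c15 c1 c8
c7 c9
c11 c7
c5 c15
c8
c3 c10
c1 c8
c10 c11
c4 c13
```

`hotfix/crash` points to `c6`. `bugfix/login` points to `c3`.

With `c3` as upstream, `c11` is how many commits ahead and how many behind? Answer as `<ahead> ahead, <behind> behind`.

Reachable from c11: {c1, c11, c15, c5, c7, c8, c9}.
Reachable from c3: {c1, c10, c11, c15, c3, c5, c7, c8, c9}.
Only in c11's history (ahead): {} — 0.
Only in c3's history (behind): {c10, c3} — 2.

0 ahead, 2 behind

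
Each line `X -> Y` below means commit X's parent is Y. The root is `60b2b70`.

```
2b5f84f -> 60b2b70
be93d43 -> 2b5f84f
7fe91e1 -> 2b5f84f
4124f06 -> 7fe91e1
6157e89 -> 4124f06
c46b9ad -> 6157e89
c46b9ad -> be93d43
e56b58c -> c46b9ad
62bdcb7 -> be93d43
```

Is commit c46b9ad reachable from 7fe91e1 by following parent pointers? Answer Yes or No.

No

Ancestors of 7fe91e1: {2b5f84f, 60b2b70, 7fe91e1}.
c46b9ad is not in that set, so it is not an ancestor of 7fe91e1.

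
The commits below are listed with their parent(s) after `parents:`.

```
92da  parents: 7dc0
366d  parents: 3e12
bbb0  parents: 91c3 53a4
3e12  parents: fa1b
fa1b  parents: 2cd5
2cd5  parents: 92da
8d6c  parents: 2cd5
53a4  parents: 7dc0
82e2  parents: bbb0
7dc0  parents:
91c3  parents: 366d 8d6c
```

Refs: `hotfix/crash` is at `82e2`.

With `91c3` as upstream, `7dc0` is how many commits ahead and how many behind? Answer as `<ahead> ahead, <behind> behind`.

Reachable from 7dc0: {7dc0}.
Reachable from 91c3: {2cd5, 366d, 3e12, 7dc0, 8d6c, 91c3, 92da, fa1b}.
Only in 7dc0's history (ahead): {} — 0.
Only in 91c3's history (behind): {2cd5, 366d, 3e12, 8d6c, 91c3, 92da, fa1b} — 7.

0 ahead, 7 behind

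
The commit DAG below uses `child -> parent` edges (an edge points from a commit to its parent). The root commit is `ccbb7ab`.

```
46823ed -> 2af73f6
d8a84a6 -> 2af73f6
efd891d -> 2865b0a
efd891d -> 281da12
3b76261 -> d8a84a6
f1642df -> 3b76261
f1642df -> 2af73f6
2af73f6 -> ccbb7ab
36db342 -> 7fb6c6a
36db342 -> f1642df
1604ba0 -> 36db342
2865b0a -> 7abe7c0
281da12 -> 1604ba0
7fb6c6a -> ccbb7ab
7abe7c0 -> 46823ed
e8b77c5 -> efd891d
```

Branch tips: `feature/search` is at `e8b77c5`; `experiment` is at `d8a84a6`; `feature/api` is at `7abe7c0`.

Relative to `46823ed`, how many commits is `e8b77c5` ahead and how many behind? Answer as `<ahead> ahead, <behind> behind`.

11 ahead, 0 behind

Reachable from e8b77c5: {1604ba0, 281da12, 2865b0a, 2af73f6, 36db342, 3b76261, 46823ed, 7abe7c0, 7fb6c6a, ccbb7ab, d8a84a6, e8b77c5, efd891d, f1642df}.
Reachable from 46823ed: {2af73f6, 46823ed, ccbb7ab}.
Only in e8b77c5's history (ahead): {1604ba0, 281da12, 2865b0a, 36db342, 3b76261, 7abe7c0, 7fb6c6a, d8a84a6, e8b77c5, efd891d, f1642df} — 11.
Only in 46823ed's history (behind): {} — 0.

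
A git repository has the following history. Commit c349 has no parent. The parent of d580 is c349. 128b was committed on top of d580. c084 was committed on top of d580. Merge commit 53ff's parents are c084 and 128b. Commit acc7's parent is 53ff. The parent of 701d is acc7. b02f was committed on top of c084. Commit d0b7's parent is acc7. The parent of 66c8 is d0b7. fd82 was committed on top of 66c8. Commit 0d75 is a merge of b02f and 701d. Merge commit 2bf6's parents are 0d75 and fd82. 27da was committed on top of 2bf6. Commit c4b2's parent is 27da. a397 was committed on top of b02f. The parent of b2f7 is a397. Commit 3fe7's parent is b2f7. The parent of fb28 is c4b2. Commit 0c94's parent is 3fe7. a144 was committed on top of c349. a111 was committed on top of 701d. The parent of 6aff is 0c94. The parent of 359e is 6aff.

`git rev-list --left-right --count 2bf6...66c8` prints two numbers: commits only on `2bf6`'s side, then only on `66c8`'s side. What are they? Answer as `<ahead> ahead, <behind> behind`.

5 ahead, 0 behind

Reachable from 2bf6: {0d75, 128b, 2bf6, 53ff, 66c8, 701d, acc7, b02f, c084, c349, d0b7, d580, fd82}.
Reachable from 66c8: {128b, 53ff, 66c8, acc7, c084, c349, d0b7, d580}.
Only in 2bf6's history (ahead): {0d75, 2bf6, 701d, b02f, fd82} — 5.
Only in 66c8's history (behind): {} — 0.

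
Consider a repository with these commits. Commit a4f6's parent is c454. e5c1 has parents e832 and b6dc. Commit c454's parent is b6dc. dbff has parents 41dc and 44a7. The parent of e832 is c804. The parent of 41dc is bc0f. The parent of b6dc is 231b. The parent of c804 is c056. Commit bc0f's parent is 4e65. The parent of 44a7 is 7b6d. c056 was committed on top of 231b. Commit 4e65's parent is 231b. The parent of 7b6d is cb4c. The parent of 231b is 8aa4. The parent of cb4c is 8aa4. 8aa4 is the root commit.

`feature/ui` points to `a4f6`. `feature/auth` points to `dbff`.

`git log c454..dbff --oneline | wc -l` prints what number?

7

Reachable from dbff: {231b, 41dc, 44a7, 4e65, 7b6d, 8aa4, bc0f, cb4c, dbff}.
Reachable from c454: {231b, 8aa4, b6dc, c454}.
In dbff's history but not c454's: {41dc, 44a7, 4e65, 7b6d, bc0f, cb4c, dbff} — 7 commits.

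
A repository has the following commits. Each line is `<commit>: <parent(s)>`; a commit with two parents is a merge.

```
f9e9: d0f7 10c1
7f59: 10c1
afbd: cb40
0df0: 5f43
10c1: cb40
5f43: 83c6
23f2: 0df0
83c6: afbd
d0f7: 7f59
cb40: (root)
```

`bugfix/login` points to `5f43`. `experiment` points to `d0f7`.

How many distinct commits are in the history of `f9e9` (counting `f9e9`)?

5

Walking parent pointers from f9e9: reachable set = {10c1, 7f59, cb40, d0f7, f9e9}.
That is 5 commits.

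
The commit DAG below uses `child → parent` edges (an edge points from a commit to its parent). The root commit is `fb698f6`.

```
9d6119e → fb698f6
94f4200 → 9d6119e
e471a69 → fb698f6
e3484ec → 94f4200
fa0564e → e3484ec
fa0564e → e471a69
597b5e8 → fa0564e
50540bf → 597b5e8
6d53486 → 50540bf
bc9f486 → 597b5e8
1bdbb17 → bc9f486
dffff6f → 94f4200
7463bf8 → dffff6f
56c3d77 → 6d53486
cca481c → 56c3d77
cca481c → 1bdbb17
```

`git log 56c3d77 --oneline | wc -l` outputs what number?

Walking parent pointers from 56c3d77: reachable set = {50540bf, 56c3d77, 597b5e8, 6d53486, 94f4200, 9d6119e, e3484ec, e471a69, fa0564e, fb698f6}.
That is 10 commits.

10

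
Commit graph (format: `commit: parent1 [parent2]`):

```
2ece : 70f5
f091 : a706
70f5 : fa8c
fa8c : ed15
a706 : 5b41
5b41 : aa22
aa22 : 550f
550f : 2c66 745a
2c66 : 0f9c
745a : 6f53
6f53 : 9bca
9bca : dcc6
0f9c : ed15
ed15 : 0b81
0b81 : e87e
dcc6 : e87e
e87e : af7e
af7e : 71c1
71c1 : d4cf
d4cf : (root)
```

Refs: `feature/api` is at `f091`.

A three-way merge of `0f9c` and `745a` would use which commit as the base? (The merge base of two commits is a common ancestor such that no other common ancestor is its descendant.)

Ancestors of 0f9c: {0b81, 0f9c, 71c1, af7e, d4cf, e87e, ed15}.
Ancestors of 745a: {6f53, 71c1, 745a, 9bca, af7e, d4cf, dcc6, e87e}.
Common ancestors: {71c1, af7e, d4cf, e87e}.
Among these, e87e is not an ancestor of any other common ancestor — it is the merge base.

e87e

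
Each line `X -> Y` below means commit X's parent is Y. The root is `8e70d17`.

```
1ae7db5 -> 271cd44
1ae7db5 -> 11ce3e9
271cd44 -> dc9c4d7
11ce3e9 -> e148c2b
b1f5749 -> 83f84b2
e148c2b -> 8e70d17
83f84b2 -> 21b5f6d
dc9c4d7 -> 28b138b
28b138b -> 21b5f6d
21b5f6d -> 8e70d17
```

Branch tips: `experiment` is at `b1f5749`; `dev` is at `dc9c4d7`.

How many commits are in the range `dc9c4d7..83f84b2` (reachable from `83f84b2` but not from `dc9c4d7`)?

1

Reachable from 83f84b2: {21b5f6d, 83f84b2, 8e70d17}.
Reachable from dc9c4d7: {21b5f6d, 28b138b, 8e70d17, dc9c4d7}.
In 83f84b2's history but not dc9c4d7's: {83f84b2} — 1 commit.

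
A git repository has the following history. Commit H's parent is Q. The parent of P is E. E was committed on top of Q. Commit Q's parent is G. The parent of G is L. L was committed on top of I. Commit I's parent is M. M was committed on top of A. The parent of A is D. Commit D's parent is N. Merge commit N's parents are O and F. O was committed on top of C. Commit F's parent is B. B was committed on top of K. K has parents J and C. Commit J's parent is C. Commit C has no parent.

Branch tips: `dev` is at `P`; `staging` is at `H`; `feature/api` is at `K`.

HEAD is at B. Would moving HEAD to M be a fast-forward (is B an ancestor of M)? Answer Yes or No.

A fast-forward from B to M is possible iff B is an ancestor of M.
Ancestors of M: {A, B, C, D, F, J, K, M, N, O}.
B is among them, so fast-forward is possible.

Yes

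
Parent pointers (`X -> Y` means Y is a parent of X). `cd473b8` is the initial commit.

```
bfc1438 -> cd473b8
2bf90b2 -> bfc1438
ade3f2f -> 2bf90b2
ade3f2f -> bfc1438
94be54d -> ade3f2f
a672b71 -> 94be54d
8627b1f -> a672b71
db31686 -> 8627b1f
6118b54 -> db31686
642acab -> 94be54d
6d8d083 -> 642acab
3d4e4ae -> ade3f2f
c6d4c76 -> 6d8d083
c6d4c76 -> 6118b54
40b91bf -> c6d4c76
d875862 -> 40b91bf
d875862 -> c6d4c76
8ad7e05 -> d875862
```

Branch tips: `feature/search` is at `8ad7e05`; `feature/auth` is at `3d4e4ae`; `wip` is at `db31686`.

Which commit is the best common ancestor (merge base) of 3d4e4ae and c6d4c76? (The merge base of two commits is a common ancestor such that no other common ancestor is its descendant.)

Ancestors of 3d4e4ae: {2bf90b2, 3d4e4ae, ade3f2f, bfc1438, cd473b8}.
Ancestors of c6d4c76: {2bf90b2, 6118b54, 642acab, 6d8d083, 8627b1f, 94be54d, a672b71, ade3f2f, bfc1438, c6d4c76, cd473b8, db31686}.
Common ancestors: {2bf90b2, ade3f2f, bfc1438, cd473b8}.
Among these, ade3f2f is not an ancestor of any other common ancestor — it is the merge base.

ade3f2f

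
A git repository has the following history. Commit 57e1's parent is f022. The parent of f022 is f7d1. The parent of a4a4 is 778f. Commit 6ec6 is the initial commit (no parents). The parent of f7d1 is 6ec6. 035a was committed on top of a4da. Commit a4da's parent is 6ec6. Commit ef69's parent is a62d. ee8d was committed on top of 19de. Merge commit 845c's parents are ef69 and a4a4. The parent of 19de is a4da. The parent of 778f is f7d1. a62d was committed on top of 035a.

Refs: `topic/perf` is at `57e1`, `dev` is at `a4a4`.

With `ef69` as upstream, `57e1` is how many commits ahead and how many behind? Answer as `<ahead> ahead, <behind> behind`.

3 ahead, 4 behind

Reachable from 57e1: {57e1, 6ec6, f022, f7d1}.
Reachable from ef69: {035a, 6ec6, a4da, a62d, ef69}.
Only in 57e1's history (ahead): {57e1, f022, f7d1} — 3.
Only in ef69's history (behind): {035a, a4da, a62d, ef69} — 4.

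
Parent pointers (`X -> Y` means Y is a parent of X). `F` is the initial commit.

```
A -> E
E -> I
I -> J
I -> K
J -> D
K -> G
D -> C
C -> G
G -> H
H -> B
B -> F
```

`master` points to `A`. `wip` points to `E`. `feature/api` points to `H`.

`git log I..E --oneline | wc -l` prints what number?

Reachable from E: {B, C, D, E, F, G, H, I, J, K}.
Reachable from I: {B, C, D, F, G, H, I, J, K}.
In E's history but not I's: {E} — 1 commit.

1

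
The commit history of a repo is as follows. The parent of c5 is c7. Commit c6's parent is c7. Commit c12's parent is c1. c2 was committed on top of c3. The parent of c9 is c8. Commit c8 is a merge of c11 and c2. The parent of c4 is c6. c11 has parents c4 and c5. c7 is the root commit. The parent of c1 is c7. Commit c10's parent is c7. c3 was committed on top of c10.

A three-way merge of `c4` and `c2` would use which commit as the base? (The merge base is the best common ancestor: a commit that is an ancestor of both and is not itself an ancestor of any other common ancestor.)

c7

Ancestors of c4: {c4, c6, c7}.
Ancestors of c2: {c10, c2, c3, c7}.
Common ancestors: {c7}.
The only common ancestor is c7, so it is the merge base.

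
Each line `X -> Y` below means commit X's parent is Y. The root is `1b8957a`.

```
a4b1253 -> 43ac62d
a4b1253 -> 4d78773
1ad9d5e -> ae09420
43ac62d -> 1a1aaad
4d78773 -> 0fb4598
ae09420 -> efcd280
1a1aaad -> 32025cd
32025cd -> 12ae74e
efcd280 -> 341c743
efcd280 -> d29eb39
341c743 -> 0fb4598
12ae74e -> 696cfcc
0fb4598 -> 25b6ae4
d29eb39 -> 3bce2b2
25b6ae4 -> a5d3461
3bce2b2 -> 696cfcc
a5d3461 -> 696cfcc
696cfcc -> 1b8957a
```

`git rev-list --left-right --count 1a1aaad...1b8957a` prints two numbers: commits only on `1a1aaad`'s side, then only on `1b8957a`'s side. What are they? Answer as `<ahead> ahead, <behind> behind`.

4 ahead, 0 behind

Reachable from 1a1aaad: {12ae74e, 1a1aaad, 1b8957a, 32025cd, 696cfcc}.
Reachable from 1b8957a: {1b8957a}.
Only in 1a1aaad's history (ahead): {12ae74e, 1a1aaad, 32025cd, 696cfcc} — 4.
Only in 1b8957a's history (behind): {} — 0.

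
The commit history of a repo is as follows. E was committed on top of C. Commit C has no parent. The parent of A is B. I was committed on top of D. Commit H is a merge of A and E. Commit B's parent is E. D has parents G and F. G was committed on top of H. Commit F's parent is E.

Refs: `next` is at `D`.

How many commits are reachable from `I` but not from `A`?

5

Reachable from I: {A, B, C, D, E, F, G, H, I}.
Reachable from A: {A, B, C, E}.
In I's history but not A's: {D, F, G, H, I} — 5 commits.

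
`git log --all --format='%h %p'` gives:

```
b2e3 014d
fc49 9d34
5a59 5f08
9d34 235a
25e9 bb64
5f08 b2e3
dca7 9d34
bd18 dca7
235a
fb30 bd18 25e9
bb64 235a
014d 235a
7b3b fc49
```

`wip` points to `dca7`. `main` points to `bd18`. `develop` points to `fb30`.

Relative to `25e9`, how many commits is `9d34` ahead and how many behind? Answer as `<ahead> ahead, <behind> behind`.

1 ahead, 2 behind

Reachable from 9d34: {235a, 9d34}.
Reachable from 25e9: {235a, 25e9, bb64}.
Only in 9d34's history (ahead): {9d34} — 1.
Only in 25e9's history (behind): {25e9, bb64} — 2.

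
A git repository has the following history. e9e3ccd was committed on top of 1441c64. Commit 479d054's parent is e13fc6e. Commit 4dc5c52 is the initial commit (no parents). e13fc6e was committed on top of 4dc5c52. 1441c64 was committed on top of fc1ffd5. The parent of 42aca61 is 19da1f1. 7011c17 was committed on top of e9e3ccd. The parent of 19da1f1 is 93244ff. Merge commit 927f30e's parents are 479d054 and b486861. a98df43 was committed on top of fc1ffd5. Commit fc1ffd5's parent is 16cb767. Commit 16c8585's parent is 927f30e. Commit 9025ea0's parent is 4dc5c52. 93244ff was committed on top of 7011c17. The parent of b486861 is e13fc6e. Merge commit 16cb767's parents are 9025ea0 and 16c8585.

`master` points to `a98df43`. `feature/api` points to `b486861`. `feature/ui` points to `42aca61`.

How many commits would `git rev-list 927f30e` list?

Walking parent pointers from 927f30e: reachable set = {479d054, 4dc5c52, 927f30e, b486861, e13fc6e}.
That is 5 commits.

5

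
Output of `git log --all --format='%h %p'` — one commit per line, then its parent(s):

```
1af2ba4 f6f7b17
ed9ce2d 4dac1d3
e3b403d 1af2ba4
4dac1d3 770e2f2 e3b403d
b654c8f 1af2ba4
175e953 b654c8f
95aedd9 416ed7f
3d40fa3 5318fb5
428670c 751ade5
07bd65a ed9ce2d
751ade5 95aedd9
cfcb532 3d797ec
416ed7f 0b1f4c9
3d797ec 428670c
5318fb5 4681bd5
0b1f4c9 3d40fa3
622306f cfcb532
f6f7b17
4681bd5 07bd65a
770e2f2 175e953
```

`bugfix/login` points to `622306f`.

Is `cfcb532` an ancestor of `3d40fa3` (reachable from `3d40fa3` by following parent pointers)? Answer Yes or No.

No

Ancestors of 3d40fa3: {07bd65a, 175e953, 1af2ba4, 3d40fa3, 4681bd5, 4dac1d3, 5318fb5, 770e2f2, b654c8f, e3b403d, ed9ce2d, f6f7b17}.
cfcb532 is not in that set, so it is not an ancestor of 3d40fa3.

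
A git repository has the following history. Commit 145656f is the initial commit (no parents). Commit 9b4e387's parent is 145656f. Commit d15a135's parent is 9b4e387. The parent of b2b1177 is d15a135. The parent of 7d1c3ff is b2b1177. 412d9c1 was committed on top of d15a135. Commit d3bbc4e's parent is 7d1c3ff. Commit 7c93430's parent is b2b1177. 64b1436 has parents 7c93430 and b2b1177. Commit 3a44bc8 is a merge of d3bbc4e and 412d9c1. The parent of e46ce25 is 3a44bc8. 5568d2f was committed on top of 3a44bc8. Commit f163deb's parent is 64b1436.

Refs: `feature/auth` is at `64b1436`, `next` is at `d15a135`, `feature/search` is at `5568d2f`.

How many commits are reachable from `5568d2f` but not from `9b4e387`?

Reachable from 5568d2f: {145656f, 3a44bc8, 412d9c1, 5568d2f, 7d1c3ff, 9b4e387, b2b1177, d15a135, d3bbc4e}.
Reachable from 9b4e387: {145656f, 9b4e387}.
In 5568d2f's history but not 9b4e387's: {3a44bc8, 412d9c1, 5568d2f, 7d1c3ff, b2b1177, d15a135, d3bbc4e} — 7 commits.

7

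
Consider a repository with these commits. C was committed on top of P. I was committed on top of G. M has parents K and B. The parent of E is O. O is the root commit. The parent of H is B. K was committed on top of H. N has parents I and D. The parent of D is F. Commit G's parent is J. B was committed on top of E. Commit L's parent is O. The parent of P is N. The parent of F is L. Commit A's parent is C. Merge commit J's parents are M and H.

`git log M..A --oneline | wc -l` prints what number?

10

Reachable from A: {A, B, C, D, E, F, G, H, I, J, K, L, M, N, O, P}.
Reachable from M: {B, E, H, K, M, O}.
In A's history but not M's: {A, C, D, F, G, I, J, L, N, P} — 10 commits.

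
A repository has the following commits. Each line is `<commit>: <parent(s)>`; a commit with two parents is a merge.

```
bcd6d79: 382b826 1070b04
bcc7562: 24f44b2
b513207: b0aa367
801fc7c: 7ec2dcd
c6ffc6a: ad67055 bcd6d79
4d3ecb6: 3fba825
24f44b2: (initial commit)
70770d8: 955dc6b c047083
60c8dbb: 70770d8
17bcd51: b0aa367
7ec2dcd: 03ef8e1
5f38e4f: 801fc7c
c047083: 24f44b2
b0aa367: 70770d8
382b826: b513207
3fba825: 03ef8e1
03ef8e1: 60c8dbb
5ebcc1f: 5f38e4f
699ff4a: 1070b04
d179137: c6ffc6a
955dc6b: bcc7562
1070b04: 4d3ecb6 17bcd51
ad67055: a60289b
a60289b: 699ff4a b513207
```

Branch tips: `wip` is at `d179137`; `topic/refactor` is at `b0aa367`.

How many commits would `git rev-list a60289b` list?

Walking parent pointers from a60289b: reachable set = {03ef8e1, 1070b04, 17bcd51, 24f44b2, 3fba825, 4d3ecb6, 60c8dbb, 699ff4a, 70770d8, 955dc6b, a60289b, b0aa367, b513207, bcc7562, c047083}.
That is 15 commits.

15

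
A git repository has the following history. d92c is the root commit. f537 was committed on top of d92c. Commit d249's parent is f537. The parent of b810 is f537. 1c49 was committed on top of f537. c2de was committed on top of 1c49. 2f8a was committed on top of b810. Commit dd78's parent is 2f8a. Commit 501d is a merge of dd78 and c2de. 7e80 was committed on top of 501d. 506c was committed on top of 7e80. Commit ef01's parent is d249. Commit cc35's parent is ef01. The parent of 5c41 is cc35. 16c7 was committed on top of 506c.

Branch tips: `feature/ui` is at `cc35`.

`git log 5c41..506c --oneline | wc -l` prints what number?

8

Reachable from 506c: {1c49, 2f8a, 501d, 506c, 7e80, b810, c2de, d92c, dd78, f537}.
Reachable from 5c41: {5c41, cc35, d249, d92c, ef01, f537}.
In 506c's history but not 5c41's: {1c49, 2f8a, 501d, 506c, 7e80, b810, c2de, dd78} — 8 commits.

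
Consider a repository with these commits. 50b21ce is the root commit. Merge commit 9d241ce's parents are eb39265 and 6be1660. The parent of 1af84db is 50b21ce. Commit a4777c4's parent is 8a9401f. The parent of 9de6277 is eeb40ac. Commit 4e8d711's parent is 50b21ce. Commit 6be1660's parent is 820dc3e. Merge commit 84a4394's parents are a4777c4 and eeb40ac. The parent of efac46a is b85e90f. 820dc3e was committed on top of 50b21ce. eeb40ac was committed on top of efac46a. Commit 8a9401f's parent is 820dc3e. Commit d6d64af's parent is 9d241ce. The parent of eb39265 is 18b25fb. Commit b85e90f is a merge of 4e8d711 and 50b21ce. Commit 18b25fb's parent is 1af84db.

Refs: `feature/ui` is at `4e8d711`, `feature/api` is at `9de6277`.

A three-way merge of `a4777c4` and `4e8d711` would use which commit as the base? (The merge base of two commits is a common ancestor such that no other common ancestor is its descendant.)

50b21ce

Ancestors of a4777c4: {50b21ce, 820dc3e, 8a9401f, a4777c4}.
Ancestors of 4e8d711: {4e8d711, 50b21ce}.
Common ancestors: {50b21ce}.
The only common ancestor is 50b21ce, so it is the merge base.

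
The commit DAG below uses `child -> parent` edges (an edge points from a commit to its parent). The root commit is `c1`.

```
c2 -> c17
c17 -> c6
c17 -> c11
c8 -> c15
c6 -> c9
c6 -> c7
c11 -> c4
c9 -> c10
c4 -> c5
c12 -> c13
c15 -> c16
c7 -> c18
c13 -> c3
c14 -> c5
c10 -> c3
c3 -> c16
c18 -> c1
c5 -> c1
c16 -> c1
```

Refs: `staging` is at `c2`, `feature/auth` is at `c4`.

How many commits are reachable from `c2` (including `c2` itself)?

Walking parent pointers from c2: reachable set = {c1, c10, c11, c16, c17, c18, c2, c3, c4, c5, c6, c7, c9}.
That is 13 commits.

13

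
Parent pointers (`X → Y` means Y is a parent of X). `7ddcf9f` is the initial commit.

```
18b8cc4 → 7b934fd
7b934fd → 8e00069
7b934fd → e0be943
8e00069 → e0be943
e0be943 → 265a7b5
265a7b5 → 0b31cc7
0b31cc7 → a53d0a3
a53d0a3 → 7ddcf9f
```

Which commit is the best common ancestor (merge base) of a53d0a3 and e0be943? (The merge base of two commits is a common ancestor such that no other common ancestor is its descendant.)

Ancestors of a53d0a3: {7ddcf9f, a53d0a3}.
Ancestors of e0be943: {0b31cc7, 265a7b5, 7ddcf9f, a53d0a3, e0be943}.
Common ancestors: {7ddcf9f, a53d0a3}.
Among these, a53d0a3 is not an ancestor of any other common ancestor — it is the merge base.

a53d0a3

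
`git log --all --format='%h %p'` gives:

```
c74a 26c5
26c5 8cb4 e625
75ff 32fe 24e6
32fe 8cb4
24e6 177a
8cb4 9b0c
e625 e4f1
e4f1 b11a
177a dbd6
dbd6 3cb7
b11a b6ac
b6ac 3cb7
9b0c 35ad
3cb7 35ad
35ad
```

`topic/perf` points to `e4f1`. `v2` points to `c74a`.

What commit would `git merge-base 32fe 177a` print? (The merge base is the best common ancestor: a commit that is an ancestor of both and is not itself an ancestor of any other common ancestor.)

Ancestors of 32fe: {32fe, 35ad, 8cb4, 9b0c}.
Ancestors of 177a: {177a, 35ad, 3cb7, dbd6}.
Common ancestors: {35ad}.
The only common ancestor is 35ad, so it is the merge base.

35ad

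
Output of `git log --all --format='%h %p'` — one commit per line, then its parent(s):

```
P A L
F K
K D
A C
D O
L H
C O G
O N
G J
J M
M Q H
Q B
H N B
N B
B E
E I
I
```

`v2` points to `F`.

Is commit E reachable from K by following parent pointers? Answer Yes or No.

Yes

Ancestors of K (commits reachable by following parents): {B, D, E, I, K, N, O}.
E is in that set, so it is an ancestor of K.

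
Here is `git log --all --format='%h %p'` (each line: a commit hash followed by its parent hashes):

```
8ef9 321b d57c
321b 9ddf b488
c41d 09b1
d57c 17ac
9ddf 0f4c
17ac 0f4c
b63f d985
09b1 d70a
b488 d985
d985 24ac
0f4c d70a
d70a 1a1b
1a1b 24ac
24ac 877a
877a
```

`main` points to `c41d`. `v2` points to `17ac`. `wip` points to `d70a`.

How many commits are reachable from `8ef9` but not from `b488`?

8

Reachable from 8ef9: {0f4c, 17ac, 1a1b, 24ac, 321b, 877a, 8ef9, 9ddf, b488, d57c, d70a, d985}.
Reachable from b488: {24ac, 877a, b488, d985}.
In 8ef9's history but not b488's: {0f4c, 17ac, 1a1b, 321b, 8ef9, 9ddf, d57c, d70a} — 8 commits.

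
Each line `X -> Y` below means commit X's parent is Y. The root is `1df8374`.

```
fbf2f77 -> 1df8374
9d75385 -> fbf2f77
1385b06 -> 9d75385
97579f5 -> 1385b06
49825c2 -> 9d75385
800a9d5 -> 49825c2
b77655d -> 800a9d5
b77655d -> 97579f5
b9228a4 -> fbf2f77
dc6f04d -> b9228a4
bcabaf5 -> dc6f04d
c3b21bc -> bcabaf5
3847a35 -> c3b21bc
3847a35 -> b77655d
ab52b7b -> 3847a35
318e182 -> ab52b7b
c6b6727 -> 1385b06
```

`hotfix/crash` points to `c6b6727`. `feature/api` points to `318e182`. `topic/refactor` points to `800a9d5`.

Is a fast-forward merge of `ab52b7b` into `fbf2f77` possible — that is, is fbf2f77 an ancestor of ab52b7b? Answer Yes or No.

A fast-forward from fbf2f77 to ab52b7b is possible iff fbf2f77 is an ancestor of ab52b7b.
Ancestors of ab52b7b: {1385b06, 1df8374, 3847a35, 49825c2, 800a9d5, 97579f5, 9d75385, ab52b7b, b77655d, b9228a4, bcabaf5, c3b21bc, dc6f04d, fbf2f77}.
fbf2f77 is among them, so fast-forward is possible.

Yes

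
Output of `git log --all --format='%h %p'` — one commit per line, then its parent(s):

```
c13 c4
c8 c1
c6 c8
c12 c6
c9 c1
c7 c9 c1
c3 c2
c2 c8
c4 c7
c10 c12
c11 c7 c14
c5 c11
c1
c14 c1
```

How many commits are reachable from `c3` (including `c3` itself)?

Walking parent pointers from c3: reachable set = {c1, c2, c3, c8}.
That is 4 commits.

4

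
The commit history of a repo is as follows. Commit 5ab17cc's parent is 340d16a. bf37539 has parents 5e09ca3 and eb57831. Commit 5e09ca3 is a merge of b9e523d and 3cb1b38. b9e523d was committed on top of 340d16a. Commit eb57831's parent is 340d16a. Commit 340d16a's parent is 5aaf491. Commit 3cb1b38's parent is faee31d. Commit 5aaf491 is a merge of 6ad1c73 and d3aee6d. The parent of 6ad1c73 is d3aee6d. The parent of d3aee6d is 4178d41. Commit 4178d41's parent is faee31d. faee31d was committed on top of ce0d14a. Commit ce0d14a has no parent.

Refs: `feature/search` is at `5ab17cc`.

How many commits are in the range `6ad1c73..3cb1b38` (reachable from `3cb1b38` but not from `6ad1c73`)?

Reachable from 3cb1b38: {3cb1b38, ce0d14a, faee31d}.
Reachable from 6ad1c73: {4178d41, 6ad1c73, ce0d14a, d3aee6d, faee31d}.
In 3cb1b38's history but not 6ad1c73's: {3cb1b38} — 1 commit.

1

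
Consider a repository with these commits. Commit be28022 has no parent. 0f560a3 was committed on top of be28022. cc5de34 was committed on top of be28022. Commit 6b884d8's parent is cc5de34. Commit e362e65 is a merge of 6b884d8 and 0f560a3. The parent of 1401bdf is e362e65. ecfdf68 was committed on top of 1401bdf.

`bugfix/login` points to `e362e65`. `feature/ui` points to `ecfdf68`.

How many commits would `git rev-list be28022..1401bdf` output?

Reachable from 1401bdf: {0f560a3, 1401bdf, 6b884d8, be28022, cc5de34, e362e65}.
Reachable from be28022: {be28022}.
In 1401bdf's history but not be28022's: {0f560a3, 1401bdf, 6b884d8, cc5de34, e362e65} — 5 commits.

5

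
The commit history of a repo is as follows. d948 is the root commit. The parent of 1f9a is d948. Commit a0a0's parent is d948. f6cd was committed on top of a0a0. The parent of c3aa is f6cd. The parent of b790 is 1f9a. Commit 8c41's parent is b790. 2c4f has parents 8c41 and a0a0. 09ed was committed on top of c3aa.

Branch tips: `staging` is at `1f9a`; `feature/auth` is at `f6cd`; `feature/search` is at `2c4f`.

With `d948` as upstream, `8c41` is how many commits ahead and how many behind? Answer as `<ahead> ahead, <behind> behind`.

Reachable from 8c41: {1f9a, 8c41, b790, d948}.
Reachable from d948: {d948}.
Only in 8c41's history (ahead): {1f9a, 8c41, b790} — 3.
Only in d948's history (behind): {} — 0.

3 ahead, 0 behind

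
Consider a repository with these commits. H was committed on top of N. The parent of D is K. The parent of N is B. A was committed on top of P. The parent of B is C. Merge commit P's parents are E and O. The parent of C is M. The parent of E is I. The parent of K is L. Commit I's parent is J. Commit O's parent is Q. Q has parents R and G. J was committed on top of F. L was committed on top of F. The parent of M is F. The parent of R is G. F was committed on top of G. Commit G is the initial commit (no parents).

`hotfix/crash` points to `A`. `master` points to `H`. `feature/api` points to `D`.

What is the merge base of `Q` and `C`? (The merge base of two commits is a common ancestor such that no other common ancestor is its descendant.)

G

Ancestors of Q: {G, Q, R}.
Ancestors of C: {C, F, G, M}.
Common ancestors: {G}.
The only common ancestor is G, so it is the merge base.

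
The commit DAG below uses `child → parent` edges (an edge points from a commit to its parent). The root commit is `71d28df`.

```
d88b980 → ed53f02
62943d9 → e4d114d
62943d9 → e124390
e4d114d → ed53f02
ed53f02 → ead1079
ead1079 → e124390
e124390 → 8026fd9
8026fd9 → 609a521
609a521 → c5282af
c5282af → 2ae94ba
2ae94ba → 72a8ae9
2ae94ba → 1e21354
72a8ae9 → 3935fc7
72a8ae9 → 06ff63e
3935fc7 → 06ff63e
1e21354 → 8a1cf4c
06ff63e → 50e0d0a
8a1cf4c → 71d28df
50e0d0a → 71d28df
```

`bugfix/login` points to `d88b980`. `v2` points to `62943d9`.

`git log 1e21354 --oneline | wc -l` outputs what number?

3

Walking parent pointers from 1e21354: reachable set = {1e21354, 71d28df, 8a1cf4c}.
That is 3 commits.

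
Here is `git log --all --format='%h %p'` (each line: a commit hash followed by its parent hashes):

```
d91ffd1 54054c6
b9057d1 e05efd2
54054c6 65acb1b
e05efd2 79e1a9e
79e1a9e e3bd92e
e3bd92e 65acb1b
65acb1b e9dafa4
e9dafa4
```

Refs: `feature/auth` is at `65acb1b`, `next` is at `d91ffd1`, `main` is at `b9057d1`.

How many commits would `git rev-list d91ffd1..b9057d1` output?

4

Reachable from b9057d1: {65acb1b, 79e1a9e, b9057d1, e05efd2, e3bd92e, e9dafa4}.
Reachable from d91ffd1: {54054c6, 65acb1b, d91ffd1, e9dafa4}.
In b9057d1's history but not d91ffd1's: {79e1a9e, b9057d1, e05efd2, e3bd92e} — 4 commits.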